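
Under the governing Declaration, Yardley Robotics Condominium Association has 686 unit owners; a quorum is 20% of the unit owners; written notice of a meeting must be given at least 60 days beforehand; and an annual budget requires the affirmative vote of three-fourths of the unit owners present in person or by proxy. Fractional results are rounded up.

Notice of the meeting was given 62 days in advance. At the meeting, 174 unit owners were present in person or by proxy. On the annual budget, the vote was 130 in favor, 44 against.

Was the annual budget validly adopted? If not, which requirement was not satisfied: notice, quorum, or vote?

Invalid — vote requirement not satisfied.

Notice: 62 days given; 60 required. Satisfied.
Quorum: 20% of 686 = 137.20, rounded up to 138; 174 present. Satisfied.
Vote: requires three-fourths of those present (174); 3/4 of 174 = 130.50, rounded up to 131, so 131 needed; 130 in favor. Not satisfied.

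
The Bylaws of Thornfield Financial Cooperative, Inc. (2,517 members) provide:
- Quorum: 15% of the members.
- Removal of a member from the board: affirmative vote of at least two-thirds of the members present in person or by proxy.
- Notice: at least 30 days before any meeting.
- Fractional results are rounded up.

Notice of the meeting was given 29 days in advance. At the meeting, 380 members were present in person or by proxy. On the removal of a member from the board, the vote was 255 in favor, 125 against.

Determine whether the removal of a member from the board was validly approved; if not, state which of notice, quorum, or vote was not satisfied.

Invalid — notice requirement not satisfied.

Notice: 29 days given; 30 required. Not satisfied.
Quorum: 15% of 2,517 = 377.55, rounded up to 378; 380 present. Satisfied.
Vote: requires two-thirds of those present (380); 2/3 of 380 = 253.33, rounded up to 254, so 254 needed; 255 in favor. Satisfied.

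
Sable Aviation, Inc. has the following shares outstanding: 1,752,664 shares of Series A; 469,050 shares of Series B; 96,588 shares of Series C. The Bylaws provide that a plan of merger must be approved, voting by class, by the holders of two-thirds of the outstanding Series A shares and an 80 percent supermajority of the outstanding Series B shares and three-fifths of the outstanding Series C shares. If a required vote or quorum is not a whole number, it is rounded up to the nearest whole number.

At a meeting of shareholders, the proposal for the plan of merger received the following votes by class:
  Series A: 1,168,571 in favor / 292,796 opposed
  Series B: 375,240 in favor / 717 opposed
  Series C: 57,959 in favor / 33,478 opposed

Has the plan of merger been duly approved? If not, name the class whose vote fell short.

Series A: 2/3 of 1752664 = 1168442.67, rounded up to 1168443; 1,168,443 required, 1,168,571 in favor — approved.
Series B: 4/5 of 469050 = 375240; 375,240 required, 375,240 in favor — approved.
Series C: 3/5 of 96588 = 57952.80, rounded up to 57953; 57,953 required, 57,959 in favor — approved.

Approved — every class gave the required vote.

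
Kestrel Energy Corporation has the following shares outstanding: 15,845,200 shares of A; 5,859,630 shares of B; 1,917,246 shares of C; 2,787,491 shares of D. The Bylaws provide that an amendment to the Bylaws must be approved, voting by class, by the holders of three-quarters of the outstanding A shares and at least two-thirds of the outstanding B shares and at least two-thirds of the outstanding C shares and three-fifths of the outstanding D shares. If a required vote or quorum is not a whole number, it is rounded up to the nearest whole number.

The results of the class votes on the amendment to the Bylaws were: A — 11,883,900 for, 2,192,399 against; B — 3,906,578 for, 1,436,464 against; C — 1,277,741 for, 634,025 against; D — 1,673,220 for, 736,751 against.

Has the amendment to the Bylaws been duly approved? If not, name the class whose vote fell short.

A: 3/4 of 15845200 = 11883900; 11,883,900 required, 11,883,900 in favor — approved.
B: 2/3 of 5859630 = 3906420; 3,906,420 required, 3,906,578 in favor — approved.
C: 2/3 of 1917246 = 1278164; 1,278,164 required, 1,277,741 in favor — not approved.
D: 3/5 of 2787491 = 1672494.60, rounded up to 1672495; 1,672,495 required, 1,673,220 in favor — approved.

Not approved — the C shares did not give the required vote.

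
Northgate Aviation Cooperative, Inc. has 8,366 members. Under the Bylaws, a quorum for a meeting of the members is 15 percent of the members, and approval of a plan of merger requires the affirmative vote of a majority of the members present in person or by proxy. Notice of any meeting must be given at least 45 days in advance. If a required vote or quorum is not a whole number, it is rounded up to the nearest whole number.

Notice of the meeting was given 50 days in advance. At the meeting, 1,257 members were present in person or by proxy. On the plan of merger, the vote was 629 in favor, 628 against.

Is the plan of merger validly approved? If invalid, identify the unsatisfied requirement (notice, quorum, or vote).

Notice: 50 days given; 45 required. Satisfied.
Quorum: 15% of 8,366 = 1,254.90, rounded up to 1,255; 1,257 present. Satisfied.
Vote: requires a majority of those present (1,257); a majority of 1257 is 629, so 629 needed; 629 in favor. Satisfied.

Valid — all requirements satisfied.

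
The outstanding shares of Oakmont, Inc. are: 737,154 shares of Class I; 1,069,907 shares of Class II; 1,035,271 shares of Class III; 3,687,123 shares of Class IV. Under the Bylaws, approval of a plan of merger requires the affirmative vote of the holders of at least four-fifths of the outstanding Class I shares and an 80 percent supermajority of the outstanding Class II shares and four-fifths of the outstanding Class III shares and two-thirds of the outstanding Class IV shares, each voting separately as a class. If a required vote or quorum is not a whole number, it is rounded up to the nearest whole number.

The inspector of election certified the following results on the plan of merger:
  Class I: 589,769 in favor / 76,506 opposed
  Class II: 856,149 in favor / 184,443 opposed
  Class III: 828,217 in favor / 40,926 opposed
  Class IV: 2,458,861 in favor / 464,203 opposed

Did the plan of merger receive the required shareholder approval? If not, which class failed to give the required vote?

Class I: 4/5 of 737154 = 589723.20, rounded up to 589724; 589,724 required, 589,769 in favor — approved.
Class II: 4/5 of 1069907 = 855925.60, rounded up to 855926; 855,926 required, 856,149 in favor — approved.
Class III: 4/5 of 1035271 = 828216.80, rounded up to 828217; 828,217 required, 828,217 in favor — approved.
Class IV: 2/3 of 3687123 = 2458082; 2,458,082 required, 2,458,861 in favor — approved.

Approved — every class gave the required vote.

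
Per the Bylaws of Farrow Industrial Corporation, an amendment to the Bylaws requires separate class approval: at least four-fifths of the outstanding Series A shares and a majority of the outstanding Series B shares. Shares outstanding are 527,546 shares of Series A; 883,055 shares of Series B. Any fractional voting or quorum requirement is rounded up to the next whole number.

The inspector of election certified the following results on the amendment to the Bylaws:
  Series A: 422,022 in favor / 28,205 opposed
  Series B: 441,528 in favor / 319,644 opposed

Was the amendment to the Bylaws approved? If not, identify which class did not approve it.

Series A: 4/5 of 527546 = 422036.80, rounded up to 422037; 422,037 required, 422,022 in favor — not approved.
Series B: a majority of 883055 is 441528; 441,528 required, 441,528 in favor — approved.

Not approved — the Series A shares did not give the required vote.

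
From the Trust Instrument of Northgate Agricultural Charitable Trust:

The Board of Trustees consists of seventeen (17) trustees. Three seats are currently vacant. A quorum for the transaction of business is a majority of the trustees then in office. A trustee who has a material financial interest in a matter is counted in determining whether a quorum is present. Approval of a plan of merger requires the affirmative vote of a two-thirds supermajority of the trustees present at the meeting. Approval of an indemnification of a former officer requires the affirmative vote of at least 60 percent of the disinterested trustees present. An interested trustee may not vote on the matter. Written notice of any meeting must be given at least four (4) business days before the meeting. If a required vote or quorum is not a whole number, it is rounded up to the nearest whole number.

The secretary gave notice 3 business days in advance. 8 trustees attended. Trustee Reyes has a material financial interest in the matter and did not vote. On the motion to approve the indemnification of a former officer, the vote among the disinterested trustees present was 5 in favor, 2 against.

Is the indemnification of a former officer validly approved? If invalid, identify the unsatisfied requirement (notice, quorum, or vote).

Invalid — notice requirement not satisfied.

Notice: 3 business days given; 4 required (3 < 4). Not satisfied.
Quorum: 8 present (interested trustees count toward quorum); quorum is 8. Satisfied.
Vote: the indemnification of a former officer requires three-fifths of the disinterested trustees present (8 − 1 = 7). 3/5 of 7 = 4.20, rounded up to 5, so 5 affirmative votes are needed; 5 voted in favor. Satisfied.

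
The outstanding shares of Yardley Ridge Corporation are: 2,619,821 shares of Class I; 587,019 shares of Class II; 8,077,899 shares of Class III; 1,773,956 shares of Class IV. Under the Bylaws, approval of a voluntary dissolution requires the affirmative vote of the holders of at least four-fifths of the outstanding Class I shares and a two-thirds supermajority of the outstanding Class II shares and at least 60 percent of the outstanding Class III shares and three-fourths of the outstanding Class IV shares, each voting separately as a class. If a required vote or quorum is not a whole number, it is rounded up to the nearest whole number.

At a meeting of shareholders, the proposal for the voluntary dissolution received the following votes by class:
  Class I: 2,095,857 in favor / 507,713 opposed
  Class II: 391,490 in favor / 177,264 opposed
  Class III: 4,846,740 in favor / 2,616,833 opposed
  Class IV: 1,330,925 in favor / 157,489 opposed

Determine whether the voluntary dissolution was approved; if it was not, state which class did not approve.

Class I: 4/5 of 2619821 = 2095856.80, rounded up to 2095857; 2,095,857 required, 2,095,857 in favor — approved.
Class II: 2/3 of 587019 = 391346; 391,346 required, 391,490 in favor — approved.
Class III: 3/5 of 8077899 = 4846739.40, rounded up to 4846740; 4,846,740 required, 4,846,740 in favor — approved.
Class IV: 3/4 of 1773956 = 1330467; 1,330,467 required, 1,330,925 in favor — approved.

Approved — every class gave the required vote.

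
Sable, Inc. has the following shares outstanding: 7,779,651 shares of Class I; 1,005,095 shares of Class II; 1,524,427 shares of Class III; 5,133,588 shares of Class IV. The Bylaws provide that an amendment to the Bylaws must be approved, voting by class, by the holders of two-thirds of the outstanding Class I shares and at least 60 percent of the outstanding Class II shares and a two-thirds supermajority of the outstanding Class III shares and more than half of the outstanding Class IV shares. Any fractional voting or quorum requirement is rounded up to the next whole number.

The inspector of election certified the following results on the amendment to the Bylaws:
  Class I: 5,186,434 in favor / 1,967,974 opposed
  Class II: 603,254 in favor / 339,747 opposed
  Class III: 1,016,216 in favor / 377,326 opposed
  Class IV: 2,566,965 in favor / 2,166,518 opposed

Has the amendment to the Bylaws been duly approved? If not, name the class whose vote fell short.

Not approved — the Class III shares did not give the required vote.

Class I: 2/3 of 7779651 = 5186434; 5,186,434 required, 5,186,434 in favor — approved.
Class II: 3/5 of 1005095 = 603057; 603,057 required, 603,254 in favor — approved.
Class III: 2/3 of 1524427 = 1016284.67, rounded up to 1016285; 1,016,285 required, 1,016,216 in favor — not approved.
Class IV: a majority of 5133588 is 2566795; 2,566,795 required, 2,566,965 in favor — approved.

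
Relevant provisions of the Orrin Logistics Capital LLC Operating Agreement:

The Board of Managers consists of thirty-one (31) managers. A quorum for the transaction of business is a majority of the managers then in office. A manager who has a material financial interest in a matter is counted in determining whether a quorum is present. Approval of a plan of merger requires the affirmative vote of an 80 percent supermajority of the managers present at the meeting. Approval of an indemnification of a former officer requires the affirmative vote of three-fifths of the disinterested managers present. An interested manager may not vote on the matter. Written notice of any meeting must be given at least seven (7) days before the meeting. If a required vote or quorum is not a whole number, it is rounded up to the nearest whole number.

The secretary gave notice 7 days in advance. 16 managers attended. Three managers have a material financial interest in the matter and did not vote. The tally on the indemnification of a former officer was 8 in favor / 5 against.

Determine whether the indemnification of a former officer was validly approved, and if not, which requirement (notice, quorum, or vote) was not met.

Notice: 7 days given; 7 required (7 ≥ 7). Satisfied.
Quorum: 16 present (interested managers count toward quorum); quorum is 16. Satisfied.
Vote: the indemnification of a former officer requires three-fifths of the disinterested managers present (16 − 3 = 13). 3/5 of 13 = 7.80, rounded up to 8, so 8 affirmative votes are needed; 8 voted in favor. Satisfied.

Valid — all requirements satisfied.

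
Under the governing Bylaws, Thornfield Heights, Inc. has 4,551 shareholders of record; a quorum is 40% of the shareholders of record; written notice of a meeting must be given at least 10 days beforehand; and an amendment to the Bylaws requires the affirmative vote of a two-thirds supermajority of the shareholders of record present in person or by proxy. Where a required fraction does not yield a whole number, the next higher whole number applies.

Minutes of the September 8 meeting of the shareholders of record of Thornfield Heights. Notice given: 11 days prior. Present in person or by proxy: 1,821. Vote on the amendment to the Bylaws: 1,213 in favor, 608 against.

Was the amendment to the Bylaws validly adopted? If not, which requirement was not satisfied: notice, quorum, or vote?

Invalid — vote requirement not satisfied.

Notice: 11 days given; 10 required. Satisfied.
Quorum: 40% of 4,551 = 1,820.40, rounded up to 1,821; 1,821 present. Satisfied.
Vote: requires two-thirds of those present (1,821); 2/3 of 1821 = 1214, so 1,214 needed; 1,213 in favor. Not satisfied.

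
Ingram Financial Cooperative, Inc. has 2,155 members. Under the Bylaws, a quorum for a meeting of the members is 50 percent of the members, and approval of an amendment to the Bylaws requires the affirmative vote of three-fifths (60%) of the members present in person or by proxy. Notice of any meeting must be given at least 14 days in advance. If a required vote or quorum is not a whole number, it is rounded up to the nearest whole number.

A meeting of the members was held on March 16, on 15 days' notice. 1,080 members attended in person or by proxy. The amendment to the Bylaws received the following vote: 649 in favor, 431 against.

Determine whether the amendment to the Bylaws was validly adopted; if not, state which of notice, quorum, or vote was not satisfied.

Valid — all requirements satisfied.

Notice: 15 days given; 14 required. Satisfied.
Quorum: 50% of 2,155 = 1,077.50, rounded up to 1,078; 1,080 present. Satisfied.
Vote: requires three-fifths of those present (1,080); 3/5 of 1080 = 648, so 648 needed; 649 in favor. Satisfied.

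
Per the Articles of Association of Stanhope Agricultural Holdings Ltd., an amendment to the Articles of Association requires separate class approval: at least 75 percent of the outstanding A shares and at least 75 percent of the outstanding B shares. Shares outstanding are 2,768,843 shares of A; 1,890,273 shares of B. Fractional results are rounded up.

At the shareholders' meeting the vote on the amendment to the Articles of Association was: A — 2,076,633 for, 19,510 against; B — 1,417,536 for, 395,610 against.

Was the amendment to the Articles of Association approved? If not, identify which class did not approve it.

Not approved — the B shares did not give the required vote.

A: 3/4 of 2768843 = 2076632.25, rounded up to 2076633; 2,076,633 required, 2,076,633 in favor — approved.
B: 3/4 of 1890273 = 1417704.75, rounded up to 1417705; 1,417,705 required, 1,417,536 in favor — not approved.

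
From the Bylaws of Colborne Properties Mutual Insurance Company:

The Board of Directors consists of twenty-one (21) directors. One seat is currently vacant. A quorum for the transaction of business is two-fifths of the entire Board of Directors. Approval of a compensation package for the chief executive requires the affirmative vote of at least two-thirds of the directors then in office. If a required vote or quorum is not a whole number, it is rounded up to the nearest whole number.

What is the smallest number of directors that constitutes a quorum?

2/5 of 21 = 8.40, rounded up to 9.

9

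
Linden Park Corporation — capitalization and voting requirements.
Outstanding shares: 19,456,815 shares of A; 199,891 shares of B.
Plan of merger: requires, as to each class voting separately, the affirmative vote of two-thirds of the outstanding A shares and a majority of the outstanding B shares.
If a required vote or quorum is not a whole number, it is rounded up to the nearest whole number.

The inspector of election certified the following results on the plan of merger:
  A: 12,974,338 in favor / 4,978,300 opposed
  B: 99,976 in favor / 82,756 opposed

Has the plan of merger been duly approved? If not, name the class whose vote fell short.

A: 2/3 of 19456815 = 12971210; 12,971,210 required, 12,974,338 in favor — approved.
B: a majority of 199891 is 99946; 99,946 required, 99,976 in favor — approved.

Approved — every class gave the required vote.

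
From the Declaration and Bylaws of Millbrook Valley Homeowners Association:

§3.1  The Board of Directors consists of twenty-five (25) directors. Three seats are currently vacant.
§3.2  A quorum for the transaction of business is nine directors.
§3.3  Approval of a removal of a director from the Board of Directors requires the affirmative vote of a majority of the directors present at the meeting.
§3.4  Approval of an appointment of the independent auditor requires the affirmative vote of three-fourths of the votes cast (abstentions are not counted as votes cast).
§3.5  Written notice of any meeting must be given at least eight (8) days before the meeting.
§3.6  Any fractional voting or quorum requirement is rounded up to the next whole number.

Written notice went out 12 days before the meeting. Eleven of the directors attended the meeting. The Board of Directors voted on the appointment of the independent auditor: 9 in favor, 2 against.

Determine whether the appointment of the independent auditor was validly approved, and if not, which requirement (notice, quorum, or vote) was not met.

Valid — all requirements satisfied.

Notice: 12 days given; 8 required (12 ≥ 8). Satisfied.
Quorum: 11 present; quorum is 9. Satisfied.
Vote: the appointment of the independent auditor requires three-fourths of the votes cast (11). 3/4 of 11 = 8.25, rounded up to 9, so 9 affirmative votes are needed; 9 voted in favor. Satisfied.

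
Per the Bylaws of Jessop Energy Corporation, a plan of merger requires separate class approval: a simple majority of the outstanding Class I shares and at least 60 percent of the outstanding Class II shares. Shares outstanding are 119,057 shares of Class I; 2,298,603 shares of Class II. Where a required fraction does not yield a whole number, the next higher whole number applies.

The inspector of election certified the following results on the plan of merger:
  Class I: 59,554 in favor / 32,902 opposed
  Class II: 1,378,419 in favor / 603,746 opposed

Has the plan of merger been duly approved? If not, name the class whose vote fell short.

Not approved — the Class II shares did not give the required vote.

Class I: a majority of 119057 is 59529; 59,529 required, 59,554 in favor — approved.
Class II: 3/5 of 2298603 = 1379161.80, rounded up to 1379162; 1,379,162 required, 1,378,419 in favor — not approved.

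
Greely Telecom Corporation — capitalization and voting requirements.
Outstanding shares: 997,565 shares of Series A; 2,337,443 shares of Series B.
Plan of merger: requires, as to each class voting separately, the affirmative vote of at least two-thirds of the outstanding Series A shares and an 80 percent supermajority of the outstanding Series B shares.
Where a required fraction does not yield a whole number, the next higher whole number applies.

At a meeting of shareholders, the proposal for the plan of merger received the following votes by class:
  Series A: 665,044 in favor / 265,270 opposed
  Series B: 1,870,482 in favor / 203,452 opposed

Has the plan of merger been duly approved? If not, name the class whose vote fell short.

Approved — every class gave the required vote.

Series A: 2/3 of 997565 = 665043.33, rounded up to 665044; 665,044 required, 665,044 in favor — approved.
Series B: 4/5 of 2337443 = 1869954.40, rounded up to 1869955; 1,869,955 required, 1,870,482 in favor — approved.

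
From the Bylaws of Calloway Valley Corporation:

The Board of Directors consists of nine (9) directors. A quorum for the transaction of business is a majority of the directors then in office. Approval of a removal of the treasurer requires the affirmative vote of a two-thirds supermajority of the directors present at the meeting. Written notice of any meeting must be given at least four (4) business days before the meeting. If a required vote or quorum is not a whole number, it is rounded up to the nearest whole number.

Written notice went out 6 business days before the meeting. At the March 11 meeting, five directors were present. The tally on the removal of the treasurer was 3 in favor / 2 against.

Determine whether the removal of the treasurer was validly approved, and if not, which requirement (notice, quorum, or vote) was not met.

Notice: 6 business days given; 4 required (6 ≥ 4). Satisfied.
Quorum: 5 present; quorum is 5. Satisfied.
Vote: the removal of the treasurer requires two-thirds of the directors present (5). 2/3 of 5 = 3.33, rounded up to 4, so 4 affirmative votes are needed; 3 voted in favor. Not satisfied.

Invalid — vote requirement not satisfied.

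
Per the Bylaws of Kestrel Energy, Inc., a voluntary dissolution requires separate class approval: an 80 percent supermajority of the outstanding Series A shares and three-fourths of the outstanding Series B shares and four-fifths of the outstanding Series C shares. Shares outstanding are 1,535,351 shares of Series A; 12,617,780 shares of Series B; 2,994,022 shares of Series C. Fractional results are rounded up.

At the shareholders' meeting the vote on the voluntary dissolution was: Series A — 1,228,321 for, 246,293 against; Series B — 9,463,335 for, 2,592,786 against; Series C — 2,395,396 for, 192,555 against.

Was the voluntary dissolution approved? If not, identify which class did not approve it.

Approved — every class gave the required vote.

Series A: 4/5 of 1535351 = 1228280.80, rounded up to 1228281; 1,228,281 required, 1,228,321 in favor — approved.
Series B: 3/4 of 12617780 = 9463335; 9,463,335 required, 9,463,335 in favor — approved.
Series C: 4/5 of 2994022 = 2395217.60, rounded up to 2395218; 2,395,218 required, 2,395,396 in favor — approved.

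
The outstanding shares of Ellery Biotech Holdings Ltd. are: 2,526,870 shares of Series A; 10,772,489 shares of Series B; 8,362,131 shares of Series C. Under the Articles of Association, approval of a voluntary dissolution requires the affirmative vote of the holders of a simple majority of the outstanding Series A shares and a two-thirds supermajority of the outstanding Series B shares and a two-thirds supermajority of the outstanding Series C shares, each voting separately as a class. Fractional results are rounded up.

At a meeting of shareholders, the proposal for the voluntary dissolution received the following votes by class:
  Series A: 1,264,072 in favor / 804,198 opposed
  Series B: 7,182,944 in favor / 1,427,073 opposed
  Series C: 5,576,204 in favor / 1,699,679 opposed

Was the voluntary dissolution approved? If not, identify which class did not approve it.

Series A: a majority of 2526870 is 1263436; 1,263,436 required, 1,264,072 in favor — approved.
Series B: 2/3 of 10772489 = 7181659.33, rounded up to 7181660; 7,181,660 required, 7,182,944 in favor — approved.
Series C: 2/3 of 8362131 = 5574754; 5,574,754 required, 5,576,204 in favor — approved.

Approved — every class gave the required vote.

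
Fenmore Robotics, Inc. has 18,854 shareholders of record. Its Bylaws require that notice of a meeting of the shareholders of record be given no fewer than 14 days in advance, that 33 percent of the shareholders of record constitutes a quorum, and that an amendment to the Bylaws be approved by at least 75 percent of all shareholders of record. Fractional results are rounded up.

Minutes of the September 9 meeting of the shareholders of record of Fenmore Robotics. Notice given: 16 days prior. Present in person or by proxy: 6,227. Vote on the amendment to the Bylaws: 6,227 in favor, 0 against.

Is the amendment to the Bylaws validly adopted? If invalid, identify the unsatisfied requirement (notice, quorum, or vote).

Invalid — vote requirement not satisfied.

Notice: 16 days given; 14 required. Satisfied.
Quorum: 33% of 18,854 = 6,221.82, rounded up to 6,222; 6,227 present. Satisfied.
Vote: requires three-fourths of all shareholders of record (18,854); 3/4 of 18854 = 14140.50, rounded up to 14141, so 14,141 needed; 6,227 in favor. Not satisfied.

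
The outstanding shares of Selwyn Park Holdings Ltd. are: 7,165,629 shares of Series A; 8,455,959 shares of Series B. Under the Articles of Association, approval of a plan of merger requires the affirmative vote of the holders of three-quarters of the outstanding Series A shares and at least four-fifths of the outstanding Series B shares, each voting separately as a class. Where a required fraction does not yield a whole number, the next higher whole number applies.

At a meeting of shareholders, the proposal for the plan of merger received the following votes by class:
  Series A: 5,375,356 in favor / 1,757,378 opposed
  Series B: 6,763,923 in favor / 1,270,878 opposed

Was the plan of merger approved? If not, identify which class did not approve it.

Series A: 3/4 of 7165629 = 5374221.75, rounded up to 5374222; 5,374,222 required, 5,375,356 in favor — approved.
Series B: 4/5 of 8455959 = 6764767.20, rounded up to 6764768; 6,764,768 required, 6,763,923 in favor — not approved.

Not approved — the Series B shares did not give the required vote.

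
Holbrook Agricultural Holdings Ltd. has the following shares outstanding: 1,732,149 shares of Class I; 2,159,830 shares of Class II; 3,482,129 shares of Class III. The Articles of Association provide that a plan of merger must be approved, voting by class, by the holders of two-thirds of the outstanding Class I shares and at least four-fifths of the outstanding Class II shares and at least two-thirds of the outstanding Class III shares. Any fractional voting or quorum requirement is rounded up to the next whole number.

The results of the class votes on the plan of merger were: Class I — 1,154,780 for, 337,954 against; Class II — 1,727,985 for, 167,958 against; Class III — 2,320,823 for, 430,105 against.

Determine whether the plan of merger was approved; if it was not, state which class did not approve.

Class I: 2/3 of 1732149 = 1154766; 1,154,766 required, 1,154,780 in favor — approved.
Class II: 4/5 of 2159830 = 1727864; 1,727,864 required, 1,727,985 in favor — approved.
Class III: 2/3 of 3482129 = 2321419.33, rounded up to 2321420; 2,321,420 required, 2,320,823 in favor — not approved.

Not approved — the Class III shares did not give the required vote.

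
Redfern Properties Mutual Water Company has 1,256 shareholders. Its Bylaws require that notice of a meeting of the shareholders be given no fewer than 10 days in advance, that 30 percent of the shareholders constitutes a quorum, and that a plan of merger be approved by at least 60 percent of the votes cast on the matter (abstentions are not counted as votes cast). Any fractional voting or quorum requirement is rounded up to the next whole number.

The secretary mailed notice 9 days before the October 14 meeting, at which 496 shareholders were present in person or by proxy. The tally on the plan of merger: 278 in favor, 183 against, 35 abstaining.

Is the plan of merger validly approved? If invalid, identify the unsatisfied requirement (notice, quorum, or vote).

Invalid — notice requirement not satisfied.

Notice: 9 days given; 10 required. Not satisfied.
Quorum: 30% of 1,256 = 376.80, rounded up to 377; 496 present. Satisfied.
Vote: requires three-fifths of the votes cast (496 − 35 abstaining = 461); 3/5 of 461 = 276.60, rounded up to 277, so 277 needed; 278 in favor. Satisfied.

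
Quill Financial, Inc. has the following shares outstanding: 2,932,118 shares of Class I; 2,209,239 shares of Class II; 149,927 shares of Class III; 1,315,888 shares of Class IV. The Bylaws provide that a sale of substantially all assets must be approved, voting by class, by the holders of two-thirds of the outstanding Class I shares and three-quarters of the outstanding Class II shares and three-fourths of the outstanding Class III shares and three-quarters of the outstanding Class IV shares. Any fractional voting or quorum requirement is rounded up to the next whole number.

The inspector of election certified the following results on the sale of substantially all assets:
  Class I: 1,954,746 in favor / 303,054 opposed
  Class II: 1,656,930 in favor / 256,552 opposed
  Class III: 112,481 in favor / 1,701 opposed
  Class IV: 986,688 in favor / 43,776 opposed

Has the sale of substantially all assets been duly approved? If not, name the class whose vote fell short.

Class I: 2/3 of 2932118 = 1954745.33, rounded up to 1954746; 1,954,746 required, 1,954,746 in favor — approved.
Class II: 3/4 of 2209239 = 1656929.25, rounded up to 1656930; 1,656,930 required, 1,656,930 in favor — approved.
Class III: 3/4 of 149927 = 112445.25, rounded up to 112446; 112,446 required, 112,481 in favor — approved.
Class IV: 3/4 of 1315888 = 986916; 986,916 required, 986,688 in favor — not approved.

Not approved — the Class IV shares did not give the required vote.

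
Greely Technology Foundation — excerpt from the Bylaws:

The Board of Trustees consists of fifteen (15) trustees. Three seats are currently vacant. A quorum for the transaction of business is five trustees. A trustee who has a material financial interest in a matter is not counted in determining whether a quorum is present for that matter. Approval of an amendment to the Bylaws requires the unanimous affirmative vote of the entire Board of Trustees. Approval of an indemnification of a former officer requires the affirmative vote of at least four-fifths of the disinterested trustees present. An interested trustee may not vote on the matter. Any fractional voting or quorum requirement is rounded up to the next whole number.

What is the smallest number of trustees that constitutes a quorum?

5

The quorum is fixed at 5.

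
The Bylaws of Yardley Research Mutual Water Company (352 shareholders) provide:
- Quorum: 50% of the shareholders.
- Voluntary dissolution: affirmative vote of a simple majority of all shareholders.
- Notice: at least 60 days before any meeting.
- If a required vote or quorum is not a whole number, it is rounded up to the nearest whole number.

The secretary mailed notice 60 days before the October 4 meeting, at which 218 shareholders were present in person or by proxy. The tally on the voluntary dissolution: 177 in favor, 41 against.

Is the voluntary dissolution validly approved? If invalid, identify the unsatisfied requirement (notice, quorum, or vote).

Valid — all requirements satisfied.

Notice: 60 days given; 60 required. Satisfied.
Quorum: 50% of 352 = 176; 218 present. Satisfied.
Vote: requires a majority of all shareholders (352); a majority of 352 is 177, so 177 needed; 177 in favor. Satisfied.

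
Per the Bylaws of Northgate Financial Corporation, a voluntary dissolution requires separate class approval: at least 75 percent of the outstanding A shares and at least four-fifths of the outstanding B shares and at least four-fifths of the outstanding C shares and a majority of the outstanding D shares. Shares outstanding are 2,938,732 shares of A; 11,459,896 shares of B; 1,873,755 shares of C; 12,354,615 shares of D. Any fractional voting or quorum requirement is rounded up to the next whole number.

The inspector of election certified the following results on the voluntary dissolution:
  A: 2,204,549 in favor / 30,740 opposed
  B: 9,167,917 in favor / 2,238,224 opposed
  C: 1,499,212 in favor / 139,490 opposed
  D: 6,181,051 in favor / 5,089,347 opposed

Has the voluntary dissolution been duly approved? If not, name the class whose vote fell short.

Approved — every class gave the required vote.

A: 3/4 of 2938732 = 2204049; 2,204,049 required, 2,204,549 in favor — approved.
B: 4/5 of 11459896 = 9167916.80, rounded up to 9167917; 9,167,917 required, 9,167,917 in favor — approved.
C: 4/5 of 1873755 = 1499004; 1,499,004 required, 1,499,212 in favor — approved.
D: a majority of 12354615 is 6177308; 6,177,308 required, 6,181,051 in favor — approved.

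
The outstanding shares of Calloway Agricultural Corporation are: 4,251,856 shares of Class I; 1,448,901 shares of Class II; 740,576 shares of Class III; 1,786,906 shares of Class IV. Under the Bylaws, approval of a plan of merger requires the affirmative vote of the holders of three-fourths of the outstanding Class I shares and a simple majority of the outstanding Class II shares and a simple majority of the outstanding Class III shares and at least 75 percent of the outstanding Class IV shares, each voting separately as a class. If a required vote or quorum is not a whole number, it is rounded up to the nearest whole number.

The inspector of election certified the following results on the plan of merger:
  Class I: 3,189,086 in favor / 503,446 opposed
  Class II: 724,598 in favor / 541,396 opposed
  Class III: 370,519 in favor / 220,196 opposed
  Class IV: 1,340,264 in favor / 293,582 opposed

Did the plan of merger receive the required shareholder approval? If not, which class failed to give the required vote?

Class I: 3/4 of 4251856 = 3188892; 3,188,892 required, 3,189,086 in favor — approved.
Class II: a majority of 1448901 is 724451; 724,451 required, 724,598 in favor — approved.
Class III: a majority of 740576 is 370289; 370,289 required, 370,519 in favor — approved.
Class IV: 3/4 of 1786906 = 1340179.50, rounded up to 1340180; 1,340,180 required, 1,340,264 in favor — approved.

Approved — every class gave the required vote.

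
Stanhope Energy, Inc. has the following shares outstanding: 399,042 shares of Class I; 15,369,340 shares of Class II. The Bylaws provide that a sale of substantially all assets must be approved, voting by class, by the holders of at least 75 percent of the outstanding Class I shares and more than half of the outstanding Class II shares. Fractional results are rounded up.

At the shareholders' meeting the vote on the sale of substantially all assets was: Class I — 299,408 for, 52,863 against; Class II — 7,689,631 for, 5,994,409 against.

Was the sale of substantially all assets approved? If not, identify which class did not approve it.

Class I: 3/4 of 399042 = 299281.50, rounded up to 299282; 299,282 required, 299,408 in favor — approved.
Class II: a majority of 15369340 is 7684671; 7,684,671 required, 7,689,631 in favor — approved.

Approved — every class gave the required vote.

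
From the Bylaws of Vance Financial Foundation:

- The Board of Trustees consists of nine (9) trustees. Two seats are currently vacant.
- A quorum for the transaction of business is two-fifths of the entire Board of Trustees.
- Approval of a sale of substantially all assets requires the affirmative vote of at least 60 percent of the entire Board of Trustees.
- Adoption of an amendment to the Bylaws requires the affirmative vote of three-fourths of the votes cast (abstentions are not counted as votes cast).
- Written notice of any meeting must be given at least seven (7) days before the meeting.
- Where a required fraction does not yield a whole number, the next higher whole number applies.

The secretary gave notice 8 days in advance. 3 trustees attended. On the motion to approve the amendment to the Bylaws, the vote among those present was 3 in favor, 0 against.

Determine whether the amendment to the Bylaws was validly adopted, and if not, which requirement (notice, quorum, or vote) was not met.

Invalid — quorum requirement not satisfied.

Notice: 8 days given; 7 required (8 ≥ 7). Satisfied.
Quorum: 3 present; quorum is 4. Not satisfied.
Vote: the amendment to the Bylaws requires three-fourths of the votes cast (3). 3/4 of 3 = 2.25, rounded up to 3, so 3 affirmative votes are needed; 3 voted in favor. Satisfied. (Moot — without a quorum no business can be validly transacted.)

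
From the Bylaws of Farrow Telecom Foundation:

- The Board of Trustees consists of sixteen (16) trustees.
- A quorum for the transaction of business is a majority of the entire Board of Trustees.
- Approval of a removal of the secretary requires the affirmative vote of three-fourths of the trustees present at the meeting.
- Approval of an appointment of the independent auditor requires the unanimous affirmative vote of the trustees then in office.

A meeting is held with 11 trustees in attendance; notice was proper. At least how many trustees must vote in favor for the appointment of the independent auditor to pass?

The appointment of the independent auditor requires the unanimous vote of the trustees then in office (16).
Unanimous means all 16.
(Only 11 can vote, so the appointment of the independent auditor cannot pass at this meeting, but the required vote is still 16.)

16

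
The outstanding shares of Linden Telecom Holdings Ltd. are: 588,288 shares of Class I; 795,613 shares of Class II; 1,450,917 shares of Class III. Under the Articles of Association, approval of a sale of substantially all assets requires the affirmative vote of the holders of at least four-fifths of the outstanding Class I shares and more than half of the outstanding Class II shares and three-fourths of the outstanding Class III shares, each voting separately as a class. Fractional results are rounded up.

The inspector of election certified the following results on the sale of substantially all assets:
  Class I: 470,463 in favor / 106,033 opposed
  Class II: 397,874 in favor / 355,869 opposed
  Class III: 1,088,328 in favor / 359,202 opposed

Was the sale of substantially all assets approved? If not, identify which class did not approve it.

Class I: 4/5 of 588288 = 470630.40, rounded up to 470631; 470,631 required, 470,463 in favor — not approved.
Class II: a majority of 795613 is 397807; 397,807 required, 397,874 in favor — approved.
Class III: 3/4 of 1450917 = 1088187.75, rounded up to 1088188; 1,088,188 required, 1,088,328 in favor — approved.

Not approved — the Class I shares did not give the required vote.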